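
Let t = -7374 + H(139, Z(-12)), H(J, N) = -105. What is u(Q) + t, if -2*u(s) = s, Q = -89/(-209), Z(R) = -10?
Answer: -3126311/418 ≈ -7479.2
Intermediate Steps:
Q = 89/209 (Q = -89*(-1/209) = 89/209 ≈ 0.42584)
u(s) = -s/2
t = -7479 (t = -7374 - 105 = -7479)
u(Q) + t = -½*89/209 - 7479 = -89/418 - 7479 = -3126311/418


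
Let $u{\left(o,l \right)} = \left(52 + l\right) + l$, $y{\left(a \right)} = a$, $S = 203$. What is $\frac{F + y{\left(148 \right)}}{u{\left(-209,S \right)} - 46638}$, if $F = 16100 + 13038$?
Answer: $- \frac{14643}{23090} \approx -0.63417$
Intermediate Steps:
$F = 29138$
$u{\left(o,l \right)} = 52 + 2 l$
$\frac{F + y{\left(148 \right)}}{u{\left(-209,S \right)} - 46638} = \frac{29138 + 148}{\left(52 + 2 \cdot 203\right) - 46638} = \frac{29286}{\left(52 + 406\right) - 46638} = \frac{29286}{458 - 46638} = \frac{29286}{-46180} = 29286 \left(- \frac{1}{46180}\right) = - \frac{14643}{23090}$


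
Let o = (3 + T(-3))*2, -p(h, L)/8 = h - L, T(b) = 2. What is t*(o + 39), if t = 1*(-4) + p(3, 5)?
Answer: 588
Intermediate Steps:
p(h, L) = -8*h + 8*L (p(h, L) = -8*(h - L) = -8*h + 8*L)
o = 10 (o = (3 + 2)*2 = 5*2 = 10)
t = 12 (t = 1*(-4) + (-8*3 + 8*5) = -4 + (-24 + 40) = -4 + 16 = 12)
t*(o + 39) = 12*(10 + 39) = 12*49 = 588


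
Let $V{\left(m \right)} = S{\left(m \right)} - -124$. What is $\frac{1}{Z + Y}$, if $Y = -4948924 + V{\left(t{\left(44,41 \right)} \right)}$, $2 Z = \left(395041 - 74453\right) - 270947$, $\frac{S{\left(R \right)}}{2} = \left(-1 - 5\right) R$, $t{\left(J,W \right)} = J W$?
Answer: $- \frac{2}{9891255} \approx -2.022 \cdot 10^{-7}$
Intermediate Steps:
$S{\left(R \right)} = - 12 R$ ($S{\left(R \right)} = 2 \left(-1 - 5\right) R = 2 \left(- 6 R\right) = - 12 R$)
$V{\left(m \right)} = 124 - 12 m$ ($V{\left(m \right)} = - 12 m - -124 = - 12 m + 124 = 124 - 12 m$)
$Z = \frac{49641}{2}$ ($Z = \frac{\left(395041 - 74453\right) - 270947}{2} = \frac{320588 - 270947}{2} = \frac{1}{2} \cdot 49641 = \frac{49641}{2} \approx 24821.0$)
$Y = -4970448$ ($Y = -4948924 + \left(124 - 12 \cdot 44 \cdot 41\right) = -4948924 + \left(124 - 21648\right) = -4948924 - 21524 = -4970448$)
$\frac{1}{Z + Y} = \frac{1}{\frac{49641}{2} - 4970448} = \frac{1}{- \frac{9891255}{2}} = - \frac{2}{9891255}$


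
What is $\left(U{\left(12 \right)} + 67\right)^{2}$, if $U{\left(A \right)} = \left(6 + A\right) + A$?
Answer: $9409$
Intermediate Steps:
$U{\left(A \right)} = 6 + 2 A$
$\left(U{\left(12 \right)} + 67\right)^{2} = \left(\left(6 + 2 \cdot 12\right) + 67\right)^{2} = \left(\left(6 + 24\right) + 67\right)^{2} = \left(30 + 67\right)^{2} = 97^{2} = 9409$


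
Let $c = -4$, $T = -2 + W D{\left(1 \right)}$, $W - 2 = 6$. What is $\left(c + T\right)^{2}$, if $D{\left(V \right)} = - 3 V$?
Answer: $900$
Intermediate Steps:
$W = 8$ ($W = 2 + 6 = 8$)
$T = -26$ ($T = -2 + 8 \left(\left(-3\right) 1\right) = -2 + 8 \left(-3\right) = -2 - 24 = -26$)
$\left(c + T\right)^{2} = \left(-4 - 26\right)^{2} = \left(-30\right)^{2} = 900$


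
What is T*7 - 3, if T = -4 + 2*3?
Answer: 11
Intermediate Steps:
T = 2 (T = -4 + 6 = 2)
T*7 - 3 = 2*7 - 3 = 14 - 3 = 11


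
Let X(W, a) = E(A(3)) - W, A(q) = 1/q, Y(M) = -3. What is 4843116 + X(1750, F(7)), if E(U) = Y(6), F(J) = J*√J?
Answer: 4841363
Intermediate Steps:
F(J) = J^(3/2)
E(U) = -3
X(W, a) = -3 - W
4843116 + X(1750, F(7)) = 4843116 + (-3 - 1*1750) = 4843116 + (-3 - 1750) = 4843116 - 1753 = 4841363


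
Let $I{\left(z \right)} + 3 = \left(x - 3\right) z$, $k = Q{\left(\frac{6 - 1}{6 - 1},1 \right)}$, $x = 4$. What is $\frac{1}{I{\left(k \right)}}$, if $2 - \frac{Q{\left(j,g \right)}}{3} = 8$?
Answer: $- \frac{1}{21} \approx -0.047619$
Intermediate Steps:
$Q{\left(j,g \right)} = -18$ ($Q{\left(j,g \right)} = 6 - 24 = -18$)
$k = -18$
$I{\left(z \right)} = -3 + z$ ($I{\left(z \right)} = -3 + \left(4 - 3\right) z = -3 + 1 z = -3 + z$)
$\frac{1}{I{\left(k \right)}} = \frac{1}{-3 - 18} = \frac{1}{-21} = - \frac{1}{21}$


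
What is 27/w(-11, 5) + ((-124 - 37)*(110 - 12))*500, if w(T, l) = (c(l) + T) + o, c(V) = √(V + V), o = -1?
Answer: -528563162/67 - 27*√10/134 ≈ -7.8890e+6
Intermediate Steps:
c(V) = √2*√V (c(V) = √(2*V) = √2*√V)
w(T, l) = -1 + T + √2*√l (w(T, l) = (√2*√l + T) - 1 = (T + √2*√l) - 1 = -1 + T + √2*√l)
27/w(-11, 5) + ((-124 - 37)*(110 - 12))*500 = 27/(-1 - 11 + √2*√5) + ((-124 - 37)*(110 - 12))*500 = 27/(-1 - 11 + √10) - 161*98*500 = 27/(-12 + √10) - 15778*500 = 27/(-12 + √10) - 7889000 = -7889000 + 27/(-12 + √10)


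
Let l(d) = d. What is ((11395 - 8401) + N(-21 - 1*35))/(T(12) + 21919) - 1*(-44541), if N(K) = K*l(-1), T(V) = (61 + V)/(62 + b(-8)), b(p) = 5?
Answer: 32707582918/734323 ≈ 44541.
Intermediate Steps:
T(V) = 61/67 + V/67 (T(V) = (61 + V)/(62 + 5) = (61 + V)/67 = (61 + V)*(1/67) = 61/67 + V/67)
N(K) = -K (N(K) = K*(-1) = -K)
((11395 - 8401) + N(-21 - 1*35))/(T(12) + 21919) - 1*(-44541) = ((11395 - 8401) - (-21 - 1*35))/((61/67 + (1/67)*12) + 21919) - 1*(-44541) = (2994 - (-21 - 35))/((61/67 + 12/67) + 21919) + 44541 = (2994 - 1*(-56))/(73/67 + 21919) + 44541 = (2994 + 56)/(1468646/67) + 44541 = 3050*(67/1468646) + 44541 = 102175/734323 + 44541 = 32707582918/734323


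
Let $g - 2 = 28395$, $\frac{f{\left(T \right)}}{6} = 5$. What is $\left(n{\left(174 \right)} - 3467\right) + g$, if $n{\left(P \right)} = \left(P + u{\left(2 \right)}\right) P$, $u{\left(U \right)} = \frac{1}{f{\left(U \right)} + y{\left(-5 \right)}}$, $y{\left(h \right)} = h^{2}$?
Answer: $\frac{3036504}{55} \approx 55209.0$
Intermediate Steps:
$f{\left(T \right)} = 30$ ($f{\left(T \right)} = 6 \cdot 5 = 30$)
$u{\left(U \right)} = \frac{1}{55}$ ($u{\left(U \right)} = \frac{1}{30 + \left(-5\right)^{2}} = \frac{1}{30 + 25} = \frac{1}{55}$)
$g = 28397$ ($g = 2 + 28395 = 28397$)
$n{\left(P \right)} = P \left(\frac{1}{55} + P\right)$ ($n{\left(P \right)} = \left(P + \frac{1}{55}\right) P = \left(\frac{1}{55} + P\right) P = P \left(\frac{1}{55} + P\right)$)
$\left(n{\left(174 \right)} - 3467\right) + g = \left(174 \left(\frac{1}{55} + 174\right) - 3467\right) + 28397 = \left(174 \cdot \frac{9571}{55} - 3467\right) + 28397 = \left(\frac{1665354}{55} - 3467\right) + 28397 = \frac{1474669}{55} + 28397 = \frac{3036504}{55}$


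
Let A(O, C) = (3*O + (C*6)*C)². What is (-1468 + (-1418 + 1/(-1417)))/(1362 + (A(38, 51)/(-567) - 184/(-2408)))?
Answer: 11078355267/1667790486895 ≈ 0.0066425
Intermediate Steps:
A(O, C) = (3*O + 6*C²)² (A(O, C) = (3*O + (6*C)*C)² = (3*O + 6*C²)²)
(-1468 + (-1418 + 1/(-1417)))/(1362 + (A(38, 51)/(-567) - 184/(-2408))) = (-1468 + (-1418 + 1/(-1417)))/(1362 + ((9*(38 + 2*51²)²)/(-567) - 184/(-2408))) = (-1468 + (-1418 - 1/1417))/(1362 + ((9*(38 + 2*2601)²)*(-1/567) - 184*(-1/2408))) = (-1468 - 2009307/1417)/(1362 + ((9*(38 + 5202)²)*(-1/567) + 23/301)) = -4089463/(1417*(1362 + ((9*5240²)*(-1/567) + 23/301))) = -4089463/(1417*(1362 + ((9*27457600)*(-1/567) + 23/301))) = -4089463/(1417*(1362 + (247118400*(-1/567) + 23/301))) = -4089463/(1417*(1362 + (-27457600/63 + 23/301))) = -4089463/(1417*(1362 - 1180676593/2709)) = -4089463/(1417*(-1176986935/2709)) = -4089463/1417*(-2709/1176986935) = 11078355267/1667790486895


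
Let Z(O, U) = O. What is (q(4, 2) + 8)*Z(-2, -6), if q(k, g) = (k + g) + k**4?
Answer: -540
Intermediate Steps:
q(k, g) = g + k + k**4 (q(k, g) = (g + k) + k**4 = g + k + k**4)
(q(4, 2) + 8)*Z(-2, -6) = ((2 + 4 + 4**4) + 8)*(-2) = ((2 + 4 + 256) + 8)*(-2) = (262 + 8)*(-2) = 270*(-2) = -540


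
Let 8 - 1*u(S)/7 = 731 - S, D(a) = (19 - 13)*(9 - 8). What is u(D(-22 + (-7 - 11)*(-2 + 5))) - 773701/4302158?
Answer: -21593304703/4302158 ≈ -5019.2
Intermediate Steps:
D(a) = 6 (D(a) = 6*1 = 6)
u(S) = -5061 + 7*S (u(S) = 56 - 7*(731 - S) = 56 + (-5117 + 7*S) = -5061 + 7*S)
u(D(-22 + (-7 - 11)*(-2 + 5))) - 773701/4302158 = (-5061 + 7*6) - 773701/4302158 = (-5061 + 42) - 773701*1/4302158 = -5019 - 773701/4302158 = -21593304703/4302158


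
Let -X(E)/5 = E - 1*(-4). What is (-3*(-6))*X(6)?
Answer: -900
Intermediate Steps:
X(E) = -20 - 5*E (X(E) = -5*(E - 1*(-4)) = -5*(E + 4) = -5*(4 + E) = -20 - 5*E)
(-3*(-6))*X(6) = (-3*(-6))*(-20 - 5*6) = 18*(-20 - 30) = 18*(-50) = -900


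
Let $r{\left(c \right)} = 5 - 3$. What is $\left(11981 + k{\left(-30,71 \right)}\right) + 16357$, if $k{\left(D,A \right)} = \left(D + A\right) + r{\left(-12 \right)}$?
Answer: $28381$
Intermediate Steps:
$r{\left(c \right)} = 2$ ($r{\left(c \right)} = 5 - 3 = 2$)
$k{\left(D,A \right)} = 2 + A + D$ ($k{\left(D,A \right)} = \left(D + A\right) + 2 = \left(A + D\right) + 2 = 2 + A + D$)
$\left(11981 + k{\left(-30,71 \right)}\right) + 16357 = \left(11981 + \left(2 + 71 - 30\right)\right) + 16357 = \left(11981 + 43\right) + 16357 = 12024 + 16357 = 28381$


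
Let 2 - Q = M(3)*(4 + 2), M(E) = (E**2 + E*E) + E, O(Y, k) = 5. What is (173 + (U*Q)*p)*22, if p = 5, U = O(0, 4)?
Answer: -64394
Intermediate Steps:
U = 5
M(E) = E + 2*E**2 (M(E) = (E**2 + E**2) + E = 2*E**2 + E = E + 2*E**2)
Q = -124 (Q = 2 - 3*(1 + 2*3)*(4 + 2) = 2 - 3*(1 + 6)*6 = 2 - 3*7*6 = 2 - 21*6 = 2 - 1*126 = 2 - 126 = -124)
(173 + (U*Q)*p)*22 = (173 + (5*(-124))*5)*22 = (173 - 620*5)*22 = (173 - 3100)*22 = -2927*22 = -64394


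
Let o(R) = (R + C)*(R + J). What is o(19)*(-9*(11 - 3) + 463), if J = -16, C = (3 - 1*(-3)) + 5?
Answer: 35190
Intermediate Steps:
C = 11 (C = (3 + 3) + 5 = 6 + 5 = 11)
o(R) = (-16 + R)*(11 + R) (o(R) = (R + 11)*(R - 16) = (11 + R)*(-16 + R) = (-16 + R)*(11 + R))
o(19)*(-9*(11 - 3) + 463) = (-176 + 19² - 5*19)*(-9*(11 - 3) + 463) = (-176 + 361 - 95)*(-9*8 + 463) = 90*(-72 + 463) = 90*391 = 35190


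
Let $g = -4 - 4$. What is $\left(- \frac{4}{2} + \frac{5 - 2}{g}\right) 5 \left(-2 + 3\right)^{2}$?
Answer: $- \frac{95}{8} \approx -11.875$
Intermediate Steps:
$g = -8$
$\left(- \frac{4}{2} + \frac{5 - 2}{g}\right) 5 \left(-2 + 3\right)^{2} = \left(- \frac{4}{2} + \frac{5 - 2}{-8}\right) 5 \left(-2 + 3\right)^{2} = \left(\left(-4\right) \frac{1}{2} + 3 \left(- \frac{1}{8}\right)\right) 5 \cdot 1^{2} = \left(-2 - \frac{3}{8}\right) 5 \cdot 1 = \left(- \frac{19}{8}\right) 5 \cdot 1 = \left(- \frac{95}{8}\right) 1 = - \frac{95}{8}$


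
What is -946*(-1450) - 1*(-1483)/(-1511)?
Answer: 2072637217/1511 ≈ 1.3717e+6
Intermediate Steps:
-946*(-1450) - 1*(-1483)/(-1511) = 1371700 + 1483*(-1/1511) = 1371700 - 1483/1511 = 2072637217/1511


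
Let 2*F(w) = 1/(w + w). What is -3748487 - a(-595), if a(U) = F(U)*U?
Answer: -14993949/4 ≈ -3.7485e+6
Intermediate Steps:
F(w) = 1/(4*w) (F(w) = 1/(2*(w + w)) = 1/(2*((2*w))) = (1/(2*w))/2 = 1/(4*w))
a(U) = ¼ (a(U) = (1/(4*U))*U = ¼)
-3748487 - a(-595) = -3748487 - 1*¼ = -3748487 - ¼ = -14993949/4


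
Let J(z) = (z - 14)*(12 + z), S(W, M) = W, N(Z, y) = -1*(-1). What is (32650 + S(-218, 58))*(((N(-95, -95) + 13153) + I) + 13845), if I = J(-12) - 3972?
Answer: 746811664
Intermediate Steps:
N(Z, y) = 1
J(z) = (-14 + z)*(12 + z)
I = -3972 (I = (-168 + (-12)**2 - 2*(-12)) - 3972 = (-168 + 144 + 24) - 3972 = 0 - 3972 = -3972)
(32650 + S(-218, 58))*(((N(-95, -95) + 13153) + I) + 13845) = (32650 - 218)*(((1 + 13153) - 3972) + 13845) = 32432*((13154 - 3972) + 13845) = 32432*(9182 + 13845) = 32432*23027 = 746811664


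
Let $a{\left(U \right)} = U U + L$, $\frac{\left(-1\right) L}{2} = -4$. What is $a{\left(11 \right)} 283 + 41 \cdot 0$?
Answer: $36507$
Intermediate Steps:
$L = 8$ ($L = \left(-2\right) \left(-4\right) = 8$)
$a{\left(U \right)} = 8 + U^{2}$ ($a{\left(U \right)} = U U + 8 = U^{2} + 8 = 8 + U^{2}$)
$a{\left(11 \right)} 283 + 41 \cdot 0 = \left(8 + 11^{2}\right) 283 + 41 \cdot 0 = \left(8 + 121\right) 283 + 0 = 129 \cdot 283 + 0 = 36507 + 0 = 36507$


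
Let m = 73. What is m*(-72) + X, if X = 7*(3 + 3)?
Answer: -5214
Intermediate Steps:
X = 42 (X = 7*6 = 42)
m*(-72) + X = 73*(-72) + 42 = -5256 + 42 = -5214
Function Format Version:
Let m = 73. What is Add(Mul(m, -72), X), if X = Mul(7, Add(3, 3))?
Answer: -5214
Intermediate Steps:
X = 42 (X = Mul(7, 6) = 42)
Add(Mul(m, -72), X) = Add(Mul(73, -72), 42) = Add(-5256, 42) = -5214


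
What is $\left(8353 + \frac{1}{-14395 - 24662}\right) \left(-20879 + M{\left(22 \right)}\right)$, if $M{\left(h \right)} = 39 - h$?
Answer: $- \frac{2268694656480}{13019} \approx -1.7426 \cdot 10^{8}$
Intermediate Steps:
$\left(8353 + \frac{1}{-14395 - 24662}\right) \left(-20879 + M{\left(22 \right)}\right) = \left(8353 + \frac{1}{-14395 - 24662}\right) \left(-20879 + \left(39 - 22\right)\right) = \left(8353 + \frac{1}{-39057}\right) \left(-20879 + \left(39 - 22\right)\right) = \left(8353 - \frac{1}{39057}\right) \left(-20879 + 17\right) = \frac{326243120}{39057} \left(-20862\right) = - \frac{2268694656480}{13019}$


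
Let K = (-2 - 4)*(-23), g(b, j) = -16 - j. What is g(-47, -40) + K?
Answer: 162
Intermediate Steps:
K = 138 (K = -6*(-23) = 138)
g(-47, -40) + K = (-16 - 1*(-40)) + 138 = (-16 + 40) + 138 = 24 + 138 = 162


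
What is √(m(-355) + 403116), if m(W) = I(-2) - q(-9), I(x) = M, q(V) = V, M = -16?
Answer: √403109 ≈ 634.91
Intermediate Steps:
I(x) = -16
m(W) = -7 (m(W) = -16 - 1*(-9) = -16 + 9 = -7)
√(m(-355) + 403116) = √(-7 + 403116) = √403109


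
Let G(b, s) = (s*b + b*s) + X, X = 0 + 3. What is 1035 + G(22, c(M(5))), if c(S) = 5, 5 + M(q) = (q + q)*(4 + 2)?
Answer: 1258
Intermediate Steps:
X = 3
M(q) = -5 + 12*q (M(q) = -5 + (q + q)*(4 + 2) = -5 + (2*q)*6 = -5 + 12*q)
G(b, s) = 3 + 2*b*s (G(b, s) = (s*b + b*s) + 3 = (b*s + b*s) + 3 = 2*b*s + 3 = 3 + 2*b*s)
1035 + G(22, c(M(5))) = 1035 + (3 + 2*22*5) = 1035 + (3 + 220) = 1035 + 223 = 1258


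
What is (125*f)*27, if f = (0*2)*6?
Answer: 0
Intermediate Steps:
f = 0 (f = 0*6 = 0)
(125*f)*27 = (125*0)*27 = 0*27 = 0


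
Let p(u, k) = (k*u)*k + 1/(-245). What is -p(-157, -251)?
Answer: 2423333466/245 ≈ 9.8912e+6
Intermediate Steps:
p(u, k) = -1/245 + u*k² (p(u, k) = u*k² - 1/245 = -1/245 + u*k²)
-p(-157, -251) = -(-1/245 - 157*(-251)²) = -(-1/245 - 157*63001) = -(-1/245 - 9891157) = -1*(-2423333466/245) = 2423333466/245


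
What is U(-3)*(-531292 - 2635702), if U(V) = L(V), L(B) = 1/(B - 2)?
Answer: 3166994/5 ≈ 6.3340e+5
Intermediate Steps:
L(B) = 1/(-2 + B)
U(V) = 1/(-2 + V)
U(-3)*(-531292 - 2635702) = (-531292 - 2635702)/(-2 - 3) = -3166994/(-5) = -⅕*(-3166994) = 3166994/5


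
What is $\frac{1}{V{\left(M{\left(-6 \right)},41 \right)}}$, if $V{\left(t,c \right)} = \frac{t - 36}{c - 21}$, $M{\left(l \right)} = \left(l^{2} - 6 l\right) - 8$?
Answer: $\frac{5}{7} \approx 0.71429$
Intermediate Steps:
$M{\left(l \right)} = -8 + l^{2} - 6 l$
$V{\left(t,c \right)} = \frac{-36 + t}{-21 + c}$
$\frac{1}{V{\left(M{\left(-6 \right)},41 \right)}} = \frac{1}{\frac{1}{-21 + 41} \left(-36 - \left(-28 - 36\right)\right)} = \frac{1}{\frac{1}{20} \left(-36 + \left(-8 + 36 + 36\right)\right)} = \frac{1}{\frac{1}{20} \left(-36 + 64\right)} = \frac{1}{\frac{1}{20} \cdot 28} = \frac{1}{\frac{7}{5}} = \frac{5}{7}$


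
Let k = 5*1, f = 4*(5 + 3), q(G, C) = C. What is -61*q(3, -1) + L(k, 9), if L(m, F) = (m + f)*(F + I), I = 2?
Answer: 468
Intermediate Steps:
f = 32 (f = 4*8 = 32)
k = 5
L(m, F) = (2 + F)*(32 + m) (L(m, F) = (m + 32)*(F + 2) = (32 + m)*(2 + F) = (2 + F)*(32 + m))
-61*q(3, -1) + L(k, 9) = -61*(-1) + (64 + 2*5 + 32*9 + 9*5) = 61 + (64 + 10 + 288 + 45) = 61 + 407 = 468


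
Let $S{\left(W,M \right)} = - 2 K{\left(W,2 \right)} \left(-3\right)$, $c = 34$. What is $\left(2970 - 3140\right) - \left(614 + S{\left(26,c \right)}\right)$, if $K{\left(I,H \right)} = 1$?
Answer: $-790$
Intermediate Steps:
$S{\left(W,M \right)} = 6$ ($S{\left(W,M \right)} = \left(-2\right) 1 \left(-3\right) = \left(-2\right) \left(-3\right) = 6$)
$\left(2970 - 3140\right) - \left(614 + S{\left(26,c \right)}\right) = \left(2970 - 3140\right) - 620 = -170 - 620 = -790$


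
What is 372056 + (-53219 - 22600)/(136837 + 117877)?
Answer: 94767796165/254714 ≈ 3.7206e+5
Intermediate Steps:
372056 + (-53219 - 22600)/(136837 + 117877) = 372056 - 75819/254714 = 94767796165/254714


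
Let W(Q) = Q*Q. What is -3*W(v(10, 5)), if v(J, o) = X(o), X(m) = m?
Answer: -75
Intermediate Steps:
v(J, o) = o
W(Q) = Q**2
-3*W(v(10, 5)) = -3*5**2 = -3*25 = -75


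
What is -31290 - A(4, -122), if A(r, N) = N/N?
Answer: -31291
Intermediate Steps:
A(r, N) = 1
-31290 - A(4, -122) = -31290 - 1*1 = -31290 - 1 = -31291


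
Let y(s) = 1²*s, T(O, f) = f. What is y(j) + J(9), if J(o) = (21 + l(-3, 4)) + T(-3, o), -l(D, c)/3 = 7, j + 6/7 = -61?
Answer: -370/7 ≈ -52.857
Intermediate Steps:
j = -433/7 (j = -6/7 - 61 = -433/7 ≈ -61.857)
l(D, c) = -21 (l(D, c) = -3*7 = -21)
J(o) = o (J(o) = (21 - 21) + o = 0 + o = o)
y(s) = s (y(s) = 1*s = s)
y(j) + J(9) = -433/7 + 9 = -370/7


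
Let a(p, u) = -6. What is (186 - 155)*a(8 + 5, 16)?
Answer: -186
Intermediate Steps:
(186 - 155)*a(8 + 5, 16) = (186 - 155)*(-6) = 31*(-6) = -186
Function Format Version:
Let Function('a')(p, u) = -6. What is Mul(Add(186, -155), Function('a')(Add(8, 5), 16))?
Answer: -186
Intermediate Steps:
Mul(Add(186, -155), Function('a')(Add(8, 5), 16)) = Mul(Add(186, -155), -6) = Mul(31, -6) = -186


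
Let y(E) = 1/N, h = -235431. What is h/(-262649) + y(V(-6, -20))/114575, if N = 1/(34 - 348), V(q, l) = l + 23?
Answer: 26892035039/30093009175 ≈ 0.89363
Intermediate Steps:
V(q, l) = 23 + l
N = -1/314 (N = 1/(-314) = -1/314 ≈ -0.0031847)
y(E) = -314 (y(E) = 1/(-1/314) = -314)
h/(-262649) + y(V(-6, -20))/114575 = -235431/(-262649) - 314/114575 = -235431*(-1/262649) - 314*1/114575 = 235431/262649 - 314/114575 = 26892035039/30093009175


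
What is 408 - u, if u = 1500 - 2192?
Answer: 1100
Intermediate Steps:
u = -692
408 - u = 408 - 1*(-692) = 408 + 692 = 1100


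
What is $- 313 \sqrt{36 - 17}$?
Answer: $- 313 \sqrt{19} \approx -1364.3$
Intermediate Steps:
$- 313 \sqrt{36 - 17} = - 313 \sqrt{19}$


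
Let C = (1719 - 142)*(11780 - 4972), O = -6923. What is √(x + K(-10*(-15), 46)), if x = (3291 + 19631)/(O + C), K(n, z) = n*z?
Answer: √794312571067812246/10729293 ≈ 83.066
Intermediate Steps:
C = 10736216 (C = 1577*6808 = 10736216)
x = 22922/10729293 (x = (3291 + 19631)/(-6923 + 10736216) = 22922/10729293 ≈ 0.0021364)
√(x + K(-10*(-15), 46)) = √(22922/10729293 - 10*(-15)*46) = √(22922/10729293 + 150*46) = √(22922/10729293 + 6900) = √(74032144622/10729293) = √794312571067812246/10729293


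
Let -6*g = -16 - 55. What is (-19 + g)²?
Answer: 1849/36 ≈ 51.361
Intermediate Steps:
g = 71/6 (g = -(-16 - 55)/6 = -⅙*(-71) = 71/6 ≈ 11.833)
(-19 + g)² = (-19 + 71/6)² = (-43/6)² = 1849/36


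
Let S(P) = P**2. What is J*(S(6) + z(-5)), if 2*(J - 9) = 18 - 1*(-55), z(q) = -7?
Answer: 2639/2 ≈ 1319.5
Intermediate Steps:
J = 91/2 (J = 9 + (18 - 1*(-55))/2 = 9 + (18 + 55)/2 = 9 + (1/2)*73 = 9 + 73/2 = 91/2 ≈ 45.500)
J*(S(6) + z(-5)) = 91*(6**2 - 7)/2 = 91*(36 - 7)/2 = (91/2)*29 = 2639/2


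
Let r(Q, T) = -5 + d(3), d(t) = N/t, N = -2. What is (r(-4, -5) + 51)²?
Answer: 18496/9 ≈ 2055.1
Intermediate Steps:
d(t) = -2/t
r(Q, T) = -17/3 (r(Q, T) = -5 - 2/3 = -5 - 2*⅓ = -5 - ⅔ = -17/3)
(r(-4, -5) + 51)² = (-17/3 + 51)² = (136/3)² = 18496/9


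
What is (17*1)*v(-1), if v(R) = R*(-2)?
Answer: 34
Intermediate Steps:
v(R) = -2*R
(17*1)*v(-1) = (17*1)*(-2*(-1)) = 17*2 = 34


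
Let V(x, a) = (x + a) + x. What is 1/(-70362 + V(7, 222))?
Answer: -1/70126 ≈ -1.4260e-5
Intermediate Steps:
V(x, a) = a + 2*x (V(x, a) = (a + x) + x = a + 2*x)
1/(-70362 + V(7, 222)) = 1/(-70362 + (222 + 2*7)) = 1/(-70362 + (222 + 14)) = 1/(-70362 + 236) = 1/(-70126) = -1/70126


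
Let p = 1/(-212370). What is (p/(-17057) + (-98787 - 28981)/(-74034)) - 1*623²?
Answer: -17348021150880891931/44696733015510 ≈ -3.8813e+5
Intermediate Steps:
p = -1/212370 ≈ -4.7088e-6
(p/(-17057) + (-98787 - 28981)/(-74034)) - 1*623² = (-1/212370/(-17057) + (-98787 - 28981)/(-74034)) - 1*623² = (-1/212370*(-1/17057) - 127768*(-1/74034)) - 1*388129 = (1/3622395090 + 63884/37017) - 388129 = 77137695988859/44696733015510 - 388129 = -17348021150880891931/44696733015510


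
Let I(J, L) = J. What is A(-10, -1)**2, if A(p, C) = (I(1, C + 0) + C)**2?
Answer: 0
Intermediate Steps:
A(p, C) = (1 + C)**2
A(-10, -1)**2 = ((1 - 1)**2)**2 = (0**2)**2 = 0**2 = 0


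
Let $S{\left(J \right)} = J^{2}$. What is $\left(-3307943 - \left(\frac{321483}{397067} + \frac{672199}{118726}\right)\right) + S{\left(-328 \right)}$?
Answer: $- \frac{150872194372245469}{47142176642} \approx -3.2004 \cdot 10^{6}$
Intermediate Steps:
$\left(-3307943 - \left(\frac{321483}{397067} + \frac{672199}{118726}\right)\right) + S{\left(-328 \right)} = \left(-3307943 - \left(\frac{321483}{397067} + \frac{672199}{118726}\right)\right) + \left(-328\right)^{2} = \left(-3307943 - \frac{305076430991}{47142176642}\right) + 107584 = - \frac{155943938304098397}{47142176642} + 107584 = - \frac{150872194372245469}{47142176642}$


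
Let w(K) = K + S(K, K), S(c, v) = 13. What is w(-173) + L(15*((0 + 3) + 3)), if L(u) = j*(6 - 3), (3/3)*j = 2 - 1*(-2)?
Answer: -148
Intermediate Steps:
j = 4 (j = 2 - 1*(-2) = 2 + 2 = 4)
w(K) = 13 + K (w(K) = K + 13 = 13 + K)
L(u) = 12 (L(u) = 4*(6 - 3) = 4*3 = 12)
w(-173) + L(15*((0 + 3) + 3)) = (13 - 173) + 12 = -160 + 12 = -148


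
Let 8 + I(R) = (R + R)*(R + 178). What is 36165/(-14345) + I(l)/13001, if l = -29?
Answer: -118853083/37299869 ≈ -3.1864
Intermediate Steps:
I(R) = -8 + 2*R*(178 + R) (I(R) = -8 + (R + R)*(R + 178) = -8 + (2*R)*(178 + R) = -8 + 2*R*(178 + R))
36165/(-14345) + I(l)/13001 = 36165/(-14345) + (-8 + 2*(-29)**2 + 356*(-29))/13001 = 36165*(-1/14345) + (-8 + 2*841 - 10324)*(1/13001) = -7233/2869 + (-8 + 1682 - 10324)*(1/13001) = -7233/2869 - 8650*1/13001 = -7233/2869 - 8650/13001 = -118853083/37299869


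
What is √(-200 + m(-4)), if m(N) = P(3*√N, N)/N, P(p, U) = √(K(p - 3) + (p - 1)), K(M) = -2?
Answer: √(-800 - √3*√(-1 + 2*I))/2 ≈ 0.019457 - 14.154*I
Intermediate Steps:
P(p, U) = √(-3 + p) (P(p, U) = √(-2 + (p - 1)) = √(-2 + (-1 + p)) = √(-3 + p))
m(N) = √(-3 + 3*√N)/N
√(-200 + m(-4)) = √(-200 + √(-3 + 3*√(-4))/(-4)) = √(-200 - √(-3 + 3*(2*I))/4) = √(-200 - √(-3 + 6*I)/4)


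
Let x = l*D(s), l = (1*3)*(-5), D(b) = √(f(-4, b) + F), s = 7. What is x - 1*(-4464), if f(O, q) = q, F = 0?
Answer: 4464 - 15*√7 ≈ 4424.3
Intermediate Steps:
D(b) = √b (D(b) = √(b + 0) = √b)
l = -15 (l = 3*(-5) = -15)
x = -15*√7 ≈ -39.686
x - 1*(-4464) = -15*√7 - 1*(-4464) = -15*√7 + 4464 = 4464 - 15*√7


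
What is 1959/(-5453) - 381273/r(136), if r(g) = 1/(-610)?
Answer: 1268239816131/5453 ≈ 2.3258e+8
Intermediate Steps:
r(g) = -1/610
1959/(-5453) - 381273/r(136) = 1959/(-5453) - 381273/(-1/610) = 1959*(-1/5453) - 381273*(-610) = -1959/5453 + 232576530 = 1268239816131/5453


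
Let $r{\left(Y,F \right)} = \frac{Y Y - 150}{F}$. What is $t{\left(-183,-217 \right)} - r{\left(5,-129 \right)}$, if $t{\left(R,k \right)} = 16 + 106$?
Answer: $\frac{15613}{129} \approx 121.03$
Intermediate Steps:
$t{\left(R,k \right)} = 122$
$r{\left(Y,F \right)} = \frac{-150 + Y^{2}}{F}$ ($r{\left(Y,F \right)} = \frac{Y^{2} - 150}{F} = \frac{-150 + Y^{2}}{F}$)
$t{\left(-183,-217 \right)} - r{\left(5,-129 \right)} = 122 - \frac{-150 + 5^{2}}{-129} = 122 - - \frac{-150 + 25}{129} = 122 - \left(- \frac{1}{129}\right) \left(-125\right) = 122 - \frac{125}{129} = \frac{15613}{129}$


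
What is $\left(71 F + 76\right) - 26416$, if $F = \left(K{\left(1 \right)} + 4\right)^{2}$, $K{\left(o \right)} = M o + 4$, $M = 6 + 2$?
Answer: $-8164$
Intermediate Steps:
$M = 8$
$K{\left(o \right)} = 4 + 8 o$ ($K{\left(o \right)} = 8 o + 4 = 4 + 8 o$)
$F = 256$ ($F = \left(\left(4 + 8 \cdot 1\right) + 4\right)^{2} = \left(\left(4 + 8\right) + 4\right)^{2} = \left(12 + 4\right)^{2} = 16^{2} = 256$)
$\left(71 F + 76\right) - 26416 = \left(71 \cdot 256 + 76\right) - 26416 = \left(18176 + 76\right) - 26416 = 18252 - 26416 = -8164$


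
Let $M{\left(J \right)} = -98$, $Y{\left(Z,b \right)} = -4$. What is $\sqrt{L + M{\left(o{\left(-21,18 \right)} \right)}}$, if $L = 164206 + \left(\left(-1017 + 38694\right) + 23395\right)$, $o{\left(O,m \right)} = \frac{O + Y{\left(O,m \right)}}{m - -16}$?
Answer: $18 \sqrt{695} \approx 474.53$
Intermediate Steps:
$o{\left(O,m \right)} = \frac{-4 + O}{16 + m}$ ($o{\left(O,m \right)} = \frac{O - 4}{m - -16} = \frac{-4 + O}{m + 16} = \frac{-4 + O}{16 + m}$)
$L = 225278$ ($L = 164206 + \left(37677 + 23395\right) = 164206 + 61072 = 225278$)
$\sqrt{L + M{\left(o{\left(-21,18 \right)} \right)}} = \sqrt{225278 - 98} = \sqrt{225180} = 18 \sqrt{695}$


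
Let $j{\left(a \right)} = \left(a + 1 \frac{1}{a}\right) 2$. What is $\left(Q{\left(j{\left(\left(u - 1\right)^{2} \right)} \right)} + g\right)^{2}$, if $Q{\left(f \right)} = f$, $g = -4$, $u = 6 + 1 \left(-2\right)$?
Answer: $\frac{16384}{81} \approx 202.27$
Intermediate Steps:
$u = 4$ ($u = 6 - 2 = 4$)
$j{\left(a \right)} = 2 a + \frac{2}{a}$ ($j{\left(a \right)} = \left(a + \frac{1}{a}\right) 2 = 2 a + \frac{2}{a}$)
$\left(Q{\left(j{\left(\left(u - 1\right)^{2} \right)} \right)} + g\right)^{2} = \left(\left(2 \left(4 - 1\right)^{2} + \frac{2}{\left(4 - 1\right)^{2}}\right) - 4\right)^{2} = \left(\left(2 \cdot 3^{2} + \frac{2}{3^{2}}\right) - 4\right)^{2} = \left(\left(2 \cdot 9 + \frac{2}{9}\right) - 4\right)^{2} = \left(\left(18 + 2 \cdot \frac{1}{9}\right) - 4\right)^{2} = \left(\left(18 + \frac{2}{9}\right) - 4\right)^{2} = \left(\frac{164}{9} - 4\right)^{2} = \left(\frac{128}{9}\right)^{2} = \frac{16384}{81}$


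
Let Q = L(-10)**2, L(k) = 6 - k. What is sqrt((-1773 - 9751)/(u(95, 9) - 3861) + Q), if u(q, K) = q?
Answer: sqrt(918546230)/1883 ≈ 16.095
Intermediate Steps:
Q = 256 (Q = (6 - 1*(-10))**2 = (6 + 10)**2 = 16**2 = 256)
sqrt((-1773 - 9751)/(u(95, 9) - 3861) + Q) = sqrt((-1773 - 9751)/(95 - 3861) + 256) = sqrt(-11524/(-3766) + 256) = sqrt(-11524*(-1/3766) + 256) = sqrt(5762/1883 + 256) = sqrt(487810/1883) = sqrt(918546230)/1883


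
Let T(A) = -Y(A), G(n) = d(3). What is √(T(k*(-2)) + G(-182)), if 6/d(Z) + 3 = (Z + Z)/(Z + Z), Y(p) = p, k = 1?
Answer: I ≈ 1.0*I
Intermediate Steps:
d(Z) = -3 (d(Z) = 6/(-3 + (Z + Z)/(Z + Z)) = 6/(-3 + (2*Z)/((2*Z))) = 6/(-3 + (2*Z)*(1/(2*Z))) = 6/(-3 + 1) = 6/(-2) = 6*(-½) = -3)
G(n) = -3
T(A) = -A
√(T(k*(-2)) + G(-182)) = √(-(-2) - 3) = √(-1*(-2) - 3) = √(2 - 3) = √(-1) = I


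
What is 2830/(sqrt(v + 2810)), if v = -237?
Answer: 2830*sqrt(2573)/2573 ≈ 55.791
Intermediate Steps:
2830/(sqrt(v + 2810)) = 2830/(sqrt(-237 + 2810)) = 2830/(sqrt(2573)) = 2830*(sqrt(2573)/2573) = 2830*sqrt(2573)/2573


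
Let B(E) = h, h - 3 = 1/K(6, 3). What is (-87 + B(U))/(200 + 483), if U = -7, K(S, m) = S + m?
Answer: -755/6147 ≈ -0.12282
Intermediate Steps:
h = 28/9 (h = 3 + 1/(6 + 3) = 3 + 1/9 = 3 + ⅑ = 28/9 ≈ 3.1111)
B(E) = 28/9
(-87 + B(U))/(200 + 483) = (-87 + 28/9)/(200 + 483) = -755/9/683 = -755/9*1/683 = -755/6147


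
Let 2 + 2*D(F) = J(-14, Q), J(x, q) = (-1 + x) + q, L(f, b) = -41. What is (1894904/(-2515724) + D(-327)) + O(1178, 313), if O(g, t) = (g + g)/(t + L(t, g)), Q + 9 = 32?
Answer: 466528915/42767308 ≈ 10.909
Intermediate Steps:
Q = 23 (Q = -9 + 32 = 23)
J(x, q) = -1 + q + x
D(F) = 3 (D(F) = -1 + (-1 + 23 - 14)/2 = -1 + (½)*8 = -1 + 4 = 3)
O(g, t) = 2*g/(-41 + t) (O(g, t) = (g + g)/(t - 41) = (2*g)/(-41 + t) = 2*g/(-41 + t))
(1894904/(-2515724) + D(-327)) + O(1178, 313) = (1894904/(-2515724) + 3) + 2*1178/(-41 + 313) = (1894904*(-1/2515724) + 3) + 2*1178/272 = (-473726/628931 + 3) + 2*1178*(1/272) = 1413067/628931 + 589/68 = 466528915/42767308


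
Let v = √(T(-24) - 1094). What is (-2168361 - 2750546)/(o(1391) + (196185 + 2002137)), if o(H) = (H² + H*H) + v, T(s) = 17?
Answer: -4264048694884/5260234776019 + 702701*I*√1077/5260234776019 ≈ -0.81062 + 4.384e-6*I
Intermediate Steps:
v = I*√1077 (v = √(17 - 1094) = √(-1077) = I*√1077 ≈ 32.818*I)
o(H) = 2*H² + I*√1077 (o(H) = (H² + H*H) + I*√1077 = (H² + H²) + I*√1077 = 2*H² + I*√1077)
(-2168361 - 2750546)/(o(1391) + (196185 + 2002137)) = (-2168361 - 2750546)/((2*1391² + I*√1077) + (196185 + 2002137)) = -4918907/((2*1934881 + I*√1077) + 2198322) = -4918907/((3869762 + I*√1077) + 2198322) = -4918907/(6068084 + I*√1077)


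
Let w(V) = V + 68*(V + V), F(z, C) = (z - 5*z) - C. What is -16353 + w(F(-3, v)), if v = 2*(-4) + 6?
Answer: -14435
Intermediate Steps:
v = -2 (v = -8 + 6 = -2)
F(z, C) = -C - 4*z (F(z, C) = -4*z - C = -C - 4*z)
w(V) = 137*V (w(V) = V + 68*(2*V) = V + 136*V = 137*V)
-16353 + w(F(-3, v)) = -16353 + 137*(-1*(-2) - 4*(-3)) = -16353 + 137*(2 + 12) = -16353 + 137*14 = -16353 + 1918 = -14435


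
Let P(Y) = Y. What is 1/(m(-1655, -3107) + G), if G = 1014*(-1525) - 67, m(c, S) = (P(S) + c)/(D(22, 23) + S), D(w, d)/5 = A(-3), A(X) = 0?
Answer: -3107/4804712857 ≈ -6.4666e-7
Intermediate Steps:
D(w, d) = 0 (D(w, d) = 5*0 = 0)
m(c, S) = (S + c)/S (m(c, S) = (S + c)/(0 + S) = (S + c)/S)
G = -1546417 (G = -1546350 - 67 = -1546417)
1/(m(-1655, -3107) + G) = 1/((-3107 - 1655)/(-3107) - 1546417) = 1/(-1/3107*(-4762) - 1546417) = 1/(4762/3107 - 1546417) = 1/(-4804712857/3107) = -3107/4804712857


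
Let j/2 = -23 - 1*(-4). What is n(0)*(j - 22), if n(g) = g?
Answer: 0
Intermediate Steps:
j = -38 (j = 2*(-23 - 1*(-4)) = 2*(-23 + 4) = 2*(-19) = -38)
n(0)*(j - 22) = 0*(-38 - 22) = 0*(-60) = 0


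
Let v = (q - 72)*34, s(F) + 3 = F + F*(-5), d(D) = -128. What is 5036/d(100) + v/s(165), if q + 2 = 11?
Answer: -15023/416 ≈ -36.113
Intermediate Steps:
q = 9 (q = -2 + 11 = 9)
s(F) = -3 - 4*F (s(F) = -3 + (F + F*(-5)) = -3 + (F - 5*F) = -3 - 4*F)
v = -2142 (v = (9 - 72)*34 = -63*34 = -2142)
5036/d(100) + v/s(165) = 5036/(-128) - 2142/(-3 - 4*165) = 5036*(-1/128) - 2142/(-3 - 660) = -1259/32 - 2142/(-663) = -1259/32 - 2142*(-1/663) = -1259/32 + 42/13 = -15023/416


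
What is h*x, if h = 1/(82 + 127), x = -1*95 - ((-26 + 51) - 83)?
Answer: -37/209 ≈ -0.17703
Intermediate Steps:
x = -37 (x = -95 - (25 - 83) = -95 - 1*(-58) = -95 + 58 = -37)
h = 1/209 ≈ 0.0047847
h*x = (1/209)*(-37) = -37/209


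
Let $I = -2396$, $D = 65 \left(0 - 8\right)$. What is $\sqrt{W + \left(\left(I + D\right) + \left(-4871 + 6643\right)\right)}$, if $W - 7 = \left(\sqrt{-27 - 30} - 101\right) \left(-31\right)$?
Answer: $\sqrt{1994 - 31 i \sqrt{57}} \approx 44.731 - 2.6161 i$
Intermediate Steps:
$W = 3138 - 31 i \sqrt{57}$ ($W = 7 + \left(\sqrt{-27 - 30} - 101\right) \left(-31\right) = 7 + \left(\sqrt{-57} - 101\right) \left(-31\right) = 7 + \left(i \sqrt{57} - 101\right) \left(-31\right) = 7 + \left(-101 + i \sqrt{57}\right) \left(-31\right) = 7 + \left(3131 - 31 i \sqrt{57}\right) = 3138 - 31 i \sqrt{57} \approx 3138.0 - 234.04 i$)
$D = -520$ ($D = 65 \left(-8\right) = -520$)
$\sqrt{W + \left(\left(I + D\right) + \left(-4871 + 6643\right)\right)} = \sqrt{\left(3138 - 31 i \sqrt{57}\right) + \left(\left(-2396 - 520\right) + \left(-4871 + 6643\right)\right)} = \sqrt{\left(3138 - 31 i \sqrt{57}\right) + \left(-2916 + 1772\right)} = \sqrt{\left(3138 - 31 i \sqrt{57}\right) - 1144} = \sqrt{1994 - 31 i \sqrt{57}}$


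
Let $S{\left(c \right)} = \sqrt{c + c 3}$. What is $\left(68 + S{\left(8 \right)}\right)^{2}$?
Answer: $4656 + 544 \sqrt{2} \approx 5425.3$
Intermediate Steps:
$S{\left(c \right)} = 2 \sqrt{c}$ ($S{\left(c \right)} = \sqrt{c + 3 c} = \sqrt{4 c} = 2 \sqrt{c}$)
$\left(68 + S{\left(8 \right)}\right)^{2} = \left(68 + 2 \sqrt{8}\right)^{2} = \left(68 + 2 \cdot 2 \sqrt{2}\right)^{2} = \left(68 + 4 \sqrt{2}\right)^{2}$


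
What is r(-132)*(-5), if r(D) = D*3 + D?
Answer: 2640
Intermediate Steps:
r(D) = 4*D (r(D) = 3*D + D = 4*D)
r(-132)*(-5) = (4*(-132))*(-5) = -528*(-5) = 2640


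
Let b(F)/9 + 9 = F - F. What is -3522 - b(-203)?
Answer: -3441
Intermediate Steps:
b(F) = -81 (b(F) = -81 + 9*(F - F) = -81 + 9*0 = -81 + 0 = -81)
-3522 - b(-203) = -3522 - 1*(-81) = -3522 + 81 = -3441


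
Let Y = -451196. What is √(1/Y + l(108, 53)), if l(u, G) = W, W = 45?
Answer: √2290250479381/225598 ≈ 6.7082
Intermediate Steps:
l(u, G) = 45
√(1/Y + l(108, 53)) = √(1/(-451196) + 45) = √(-1/451196 + 45) = √(20303819/451196) = √2290250479381/225598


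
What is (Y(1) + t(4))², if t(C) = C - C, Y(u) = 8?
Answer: 64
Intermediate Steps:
t(C) = 0
(Y(1) + t(4))² = (8 + 0)² = 8² = 64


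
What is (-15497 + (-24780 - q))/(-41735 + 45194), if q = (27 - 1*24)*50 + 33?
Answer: -40460/3459 ≈ -11.697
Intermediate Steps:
q = 183 (q = (27 - 24)*50 + 33 = 3*50 + 33 = 150 + 33 = 183)
(-15497 + (-24780 - q))/(-41735 + 45194) = (-15497 + (-24780 - 1*183))/(-41735 + 45194) = (-15497 + (-24780 - 183))/3459 = (-15497 - 24963)*(1/3459) = -40460*1/3459 = -40460/3459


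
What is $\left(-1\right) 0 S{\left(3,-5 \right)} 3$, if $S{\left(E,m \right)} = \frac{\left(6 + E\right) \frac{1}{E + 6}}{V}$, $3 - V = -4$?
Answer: $0$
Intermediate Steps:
$V = 7$ ($V = 3 - -4 = 3 + 4 = 7$)
$S{\left(E,m \right)} = \frac{1}{7}$ ($S{\left(E,m \right)} = \frac{\left(6 + E\right) \frac{1}{E + 6}}{7} = \frac{6 + E}{6 + E} \frac{1}{7} = 1 \cdot \frac{1}{7} = \frac{1}{7}$)
$\left(-1\right) 0 S{\left(3,-5 \right)} 3 = \left(-1\right) 0 \cdot \frac{1}{7} \cdot 3 = 0 \cdot \frac{1}{7} \cdot 3 = 0 \cdot 3 = 0$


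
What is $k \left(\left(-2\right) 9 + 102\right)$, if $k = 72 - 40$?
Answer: $2688$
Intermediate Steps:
$k = 32$
$k \left(\left(-2\right) 9 + 102\right) = 32 \left(\left(-2\right) 9 + 102\right) = 32 \left(-18 + 102\right) = 32 \cdot 84 = 2688$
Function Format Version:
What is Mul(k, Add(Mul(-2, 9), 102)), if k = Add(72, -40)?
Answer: 2688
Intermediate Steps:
k = 32
Mul(k, Add(Mul(-2, 9), 102)) = Mul(32, Add(Mul(-2, 9), 102)) = Mul(32, Add(-18, 102)) = Mul(32, 84) = 2688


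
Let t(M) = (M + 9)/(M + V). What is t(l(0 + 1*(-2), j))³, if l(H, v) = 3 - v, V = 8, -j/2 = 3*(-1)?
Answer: 216/125 ≈ 1.7280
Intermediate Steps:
j = 6 (j = -6*(-1) = -2*(-3) = 6)
t(M) = (9 + M)/(8 + M) (t(M) = (M + 9)/(M + 8) = (9 + M)/(8 + M))
t(l(0 + 1*(-2), j))³ = ((9 + (3 - 1*6))/(8 + (3 - 1*6)))³ = ((9 + (3 - 6))/(8 + (3 - 6)))³ = ((9 - 3)/(8 - 3))³ = (6/5)³ = 216/125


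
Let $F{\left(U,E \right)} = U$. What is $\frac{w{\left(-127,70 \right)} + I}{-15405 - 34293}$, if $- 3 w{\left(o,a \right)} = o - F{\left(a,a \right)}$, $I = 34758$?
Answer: $- \frac{104471}{149094} \approx -0.70071$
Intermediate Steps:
$w{\left(o,a \right)} = - \frac{o}{3} + \frac{a}{3}$ ($w{\left(o,a \right)} = - \frac{o - a}{3} = - \frac{o}{3} + \frac{a}{3}$)
$\frac{w{\left(-127,70 \right)} + I}{-15405 - 34293} = \frac{\left(\left(- \frac{1}{3}\right) \left(-127\right) + \frac{1}{3} \cdot 70\right) + 34758}{-15405 - 34293} = \frac{\left(\frac{127}{3} + \frac{70}{3}\right) + 34758}{-49698} = \left(\frac{197}{3} + 34758\right) \left(- \frac{1}{49698}\right) = \frac{104471}{3} \left(- \frac{1}{49698}\right) = - \frac{104471}{149094}$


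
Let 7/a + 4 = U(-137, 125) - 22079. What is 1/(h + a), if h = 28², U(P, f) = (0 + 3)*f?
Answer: 21708/17019065 ≈ 0.0012755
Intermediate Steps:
U(P, f) = 3*f
a = -7/21708 (a = 7/(-4 + (3*125 - 22079)) = 7/(-4 + (375 - 22079)) = 7/(-4 - 21704) = 7/(-21708) = 7*(-1/21708) = -7/21708 ≈ -0.00032246)
h = 784
1/(h + a) = 1/(784 - 7/21708) = 1/(17019065/21708) = 21708/17019065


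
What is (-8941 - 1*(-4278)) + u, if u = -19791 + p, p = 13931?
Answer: -10523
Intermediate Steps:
u = -5860 (u = -19791 + 13931 = -5860)
(-8941 - 1*(-4278)) + u = (-8941 - 1*(-4278)) - 5860 = (-8941 + 4278) - 5860 = -4663 - 5860 = -10523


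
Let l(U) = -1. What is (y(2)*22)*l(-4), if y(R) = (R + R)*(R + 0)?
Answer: -176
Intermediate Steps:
y(R) = 2*R² (y(R) = (2*R)*R = 2*R²)
(y(2)*22)*l(-4) = ((2*2²)*22)*(-1) = ((2*4)*22)*(-1) = (8*22)*(-1) = 176*(-1) = -176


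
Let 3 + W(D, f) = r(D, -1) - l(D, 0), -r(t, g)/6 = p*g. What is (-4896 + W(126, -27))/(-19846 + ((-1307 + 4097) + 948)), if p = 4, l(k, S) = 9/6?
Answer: 9753/32216 ≈ 0.30274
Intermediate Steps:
l(k, S) = 3/2 (l(k, S) = 9*(⅙) = 3/2)
r(t, g) = -24*g
W(D, f) = 39/2 (W(D, f) = -3 + (-24*(-1) - 1*3/2) = -3 + (24 - 3/2) = -3 + 45/2 = 39/2)
(-4896 + W(126, -27))/(-19846 + ((-1307 + 4097) + 948)) = (-4896 + 39/2)/(-19846 + ((-1307 + 4097) + 948)) = -9753/(2*(-19846 + (2790 + 948))) = -9753/(2*(-19846 + 3738)) = -9753/2/(-16108) = -9753/2*(-1/16108) = 9753/32216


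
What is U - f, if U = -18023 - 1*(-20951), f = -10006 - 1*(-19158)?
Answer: -6224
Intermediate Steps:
f = 9152 (f = -10006 + 19158 = 9152)
U = 2928 (U = -18023 + 20951 = 2928)
U - f = 2928 - 1*9152 = 2928 - 9152 = -6224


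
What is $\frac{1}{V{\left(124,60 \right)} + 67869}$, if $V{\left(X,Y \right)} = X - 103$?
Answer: $\frac{1}{67890} \approx 1.473 \cdot 10^{-5}$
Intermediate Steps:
$V{\left(X,Y \right)} = -103 + X$
$\frac{1}{V{\left(124,60 \right)} + 67869} = \frac{1}{\left(-103 + 124\right) + 67869} = \frac{1}{21 + 67869} = \frac{1}{67890}$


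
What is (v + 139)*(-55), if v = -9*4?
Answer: -5665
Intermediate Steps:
v = -36
(v + 139)*(-55) = (-36 + 139)*(-55) = 103*(-55) = -5665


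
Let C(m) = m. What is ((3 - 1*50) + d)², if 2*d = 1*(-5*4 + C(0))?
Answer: 3249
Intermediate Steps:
d = -10 (d = (1*(-5*4 + 0))/2 = (1*(-20 + 0))/2 = (1*(-20))/2 = (½)*(-20) = -10)
((3 - 1*50) + d)² = ((3 - 1*50) - 10)² = ((3 - 50) - 10)² = (-47 - 10)² = (-57)² = 3249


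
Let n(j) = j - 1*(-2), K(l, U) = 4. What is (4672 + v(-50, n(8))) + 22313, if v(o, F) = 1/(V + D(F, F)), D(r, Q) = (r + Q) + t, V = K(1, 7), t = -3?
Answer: 566686/21 ≈ 26985.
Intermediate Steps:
n(j) = 2 + j (n(j) = j + 2 = 2 + j)
V = 4
D(r, Q) = -3 + Q + r (D(r, Q) = (r + Q) - 3 = (Q + r) - 3 = -3 + Q + r)
v(o, F) = 1/(1 + 2*F) (v(o, F) = 1/(4 + (-3 + F + F)) = 1/(4 + (-3 + 2*F)) = 1/(1 + 2*F))
(4672 + v(-50, n(8))) + 22313 = (4672 + 1/(1 + 2*(2 + 8))) + 22313 = (4672 + 1/(1 + 2*10)) + 22313 = (4672 + 1/(1 + 20)) + 22313 = (4672 + 1/21) + 22313 = 98113/21 + 22313 = 566686/21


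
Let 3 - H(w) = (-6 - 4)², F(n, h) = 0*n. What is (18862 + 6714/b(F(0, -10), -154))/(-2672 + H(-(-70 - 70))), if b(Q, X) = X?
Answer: -1449017/213213 ≈ -6.7961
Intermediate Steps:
F(n, h) = 0
H(w) = -97 (H(w) = 3 - (-6 - 4)² = 3 - 1*(-10)² = 3 - 1*100 = 3 - 100 = -97)
(18862 + 6714/b(F(0, -10), -154))/(-2672 + H(-(-70 - 70))) = (18862 + 6714/(-154))/(-2672 - 97) = (18862 + 6714*(-1/154))/(-2769) = (18862 - 3357/77)*(-1/2769) = (1449017/77)*(-1/2769) = -1449017/213213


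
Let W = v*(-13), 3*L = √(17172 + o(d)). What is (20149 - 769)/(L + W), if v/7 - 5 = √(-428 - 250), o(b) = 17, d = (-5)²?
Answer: 58140/(-1365 + √17189 - 273*I*√678) ≈ -1.3782 + 7.9397*I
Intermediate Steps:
d = 25
v = 35 + 7*I*√678 (v = 35 + 7*√(-428 - 250) = 35 + 7*√(-678) = 35 + 7*(I*√678) = 35 + 7*I*√678 ≈ 35.0 + 182.27*I)
L = √17189/3 (L = √(17172 + 17)/3 = √17189/3 ≈ 43.702)
W = -455 - 91*I*√678 (W = (35 + 7*I*√678)*(-13) = -455 - 91*I*√678 ≈ -455.0 - 2369.5*I)
(20149 - 769)/(L + W) = (20149 - 769)/(√17189/3 + (-455 - 91*I*√678)) = 19380/(-455 + √17189/3 - 91*I*√678)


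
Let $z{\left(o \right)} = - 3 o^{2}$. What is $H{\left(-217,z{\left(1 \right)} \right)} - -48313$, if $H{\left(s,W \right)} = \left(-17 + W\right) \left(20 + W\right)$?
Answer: $47973$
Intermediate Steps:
$H{\left(-217,z{\left(1 \right)} \right)} - -48313 = \left(-340 + \left(- 3 \cdot 1^{2}\right)^{2} + 3 \left(- 3 \cdot 1^{2}\right)\right) - -48313 = \left(-340 + \left(\left(-3\right) 1\right)^{2} + 3 \left(\left(-3\right) 1\right)\right) + 48313 = \left(-340 + \left(-3\right)^{2} + 3 \left(-3\right)\right) + 48313 = \left(-340 + 9 - 9\right) + 48313 = -340 + 48313 = 47973$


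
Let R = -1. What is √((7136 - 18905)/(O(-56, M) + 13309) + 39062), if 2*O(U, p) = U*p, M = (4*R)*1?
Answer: √7035816088193/13421 ≈ 197.64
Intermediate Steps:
M = -4 (M = (4*(-1))*1 = -4*1 = -4)
O(U, p) = U*p/2 (O(U, p) = (U*p)/2 = U*p/2)
√((7136 - 18905)/(O(-56, M) + 13309) + 39062) = √((7136 - 18905)/((½)*(-56)*(-4) + 13309) + 39062) = √(-11769/(112 + 13309) + 39062) = √(-11769/13421 + 39062) = √(524239333/13421) = √7035816088193/13421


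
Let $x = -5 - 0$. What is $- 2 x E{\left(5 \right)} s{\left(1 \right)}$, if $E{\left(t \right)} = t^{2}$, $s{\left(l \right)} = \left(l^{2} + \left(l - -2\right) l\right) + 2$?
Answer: $1500$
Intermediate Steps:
$s{\left(l \right)} = 2 + l^{2} + l \left(2 + l\right)$ ($s{\left(l \right)} = \left(l^{2} + \left(l + 2\right) l\right) + 2 = \left(l^{2} + \left(2 + l\right) l\right) + 2 = \left(l^{2} + l \left(2 + l\right)\right) + 2 = 2 + l^{2} + l \left(2 + l\right)$)
$x = -5$ ($x = -5 + 0 = -5$)
$- 2 x E{\left(5 \right)} s{\left(1 \right)} = \left(-2\right) \left(-5\right) 5^{2} \left(2 + 2 \cdot 1 + 2 \cdot 1^{2}\right) = 10 \cdot 25 \left(2 + 2 + 2 \cdot 1\right) = 250 \left(2 + 2 + 2\right) = 250 \cdot 6 = 1500$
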